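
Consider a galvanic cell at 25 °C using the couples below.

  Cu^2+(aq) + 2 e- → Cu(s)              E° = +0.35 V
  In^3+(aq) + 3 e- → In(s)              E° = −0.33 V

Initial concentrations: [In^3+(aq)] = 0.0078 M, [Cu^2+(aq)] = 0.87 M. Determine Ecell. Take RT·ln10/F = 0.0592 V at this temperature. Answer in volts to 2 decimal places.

The Cu²⁺/Cu couple has the more positive E°, so it is the cathode; In³⁺/In is the anode.
E°cell = E°cat − E°an = +0.35 − (−0.33) = +0.68 V; n = 6.
Balancing gives 3 Cu^2+(aq) + 2 In(s) → 3 Cu(s) + 2 In^3+(aq); hence Q = [In^3+(aq)]^2 / [Cu^2+(aq)]^3 = 9.24×10^−5 (log Q = −4.034).
E = E° − (0.0592/n)·log Q = +0.68 − (0.0592/6)(−4.034) = +0.72 V.

+0.72 V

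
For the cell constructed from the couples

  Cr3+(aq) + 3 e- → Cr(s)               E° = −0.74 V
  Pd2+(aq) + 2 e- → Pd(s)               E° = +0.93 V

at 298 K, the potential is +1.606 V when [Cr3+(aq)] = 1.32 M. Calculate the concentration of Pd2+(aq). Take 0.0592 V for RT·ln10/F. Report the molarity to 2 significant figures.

0.0083 M

The Pd²⁺/Pd couple has the larger reduction potential, so it is the cathode: E°cell = +0.93 − (−0.74) = +1.67 V and n = 6.
Rearranging E = E° − (0.0592/n)·log Q gives log Q = 6(+1.67 − (+1.606))/0.0592 = 6.486.
For 3 Pd2+(aq) + 2 Cr(s) → 3 Pd(s) + 2 Cr3+(aq), the reaction quotient is Q = [Cr3+(aq)]^2 / [Pd2+(aq)]^3.
Substituting the known concentrations and solving, log [Pd2+(aq)] = −2.082 and [Pd2+(aq)] = 0.0083 M.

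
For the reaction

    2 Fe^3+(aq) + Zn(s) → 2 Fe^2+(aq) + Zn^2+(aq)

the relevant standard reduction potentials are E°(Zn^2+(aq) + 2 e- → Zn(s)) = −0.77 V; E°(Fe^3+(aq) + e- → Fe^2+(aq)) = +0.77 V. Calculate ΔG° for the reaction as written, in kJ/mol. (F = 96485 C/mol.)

In the reaction as written Fe^3+(aq) is reduced, so the Fe³⁺/Fe²⁺ couple is the cathode and Zn²⁺/Zn is the anode.
E°cell = +0.77 − (−0.77) = +1.54 V; balancing electrons gives n = 2.
ΔG° = −nFE°cell = −(2)(96485)(+1.54) J/mol = −297 kJ/mol.

−297 kJ/mol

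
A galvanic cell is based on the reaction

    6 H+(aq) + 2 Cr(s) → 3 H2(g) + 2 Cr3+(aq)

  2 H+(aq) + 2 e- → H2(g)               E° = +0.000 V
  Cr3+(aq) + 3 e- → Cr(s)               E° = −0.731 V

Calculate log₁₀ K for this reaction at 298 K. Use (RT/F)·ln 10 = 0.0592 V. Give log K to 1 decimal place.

log K = 74.1

The 2H⁺/H₂ couple is reduced (cathode); E°cell = +0.000 − (−0.731) = +0.731 V with n = 6.
At equilibrium E = 0, so log K = nE°cell / 0.0592 = (6)(+0.731) / 0.0592 = 74.1.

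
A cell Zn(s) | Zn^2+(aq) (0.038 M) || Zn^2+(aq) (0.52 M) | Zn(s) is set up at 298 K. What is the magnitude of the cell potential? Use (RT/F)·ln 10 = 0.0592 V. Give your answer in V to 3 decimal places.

0.034 V

For a concentration cell E°cell = 0, since both electrodes use the same couple.
The compartment with the higher Zn^2+(aq) concentration (0.52 M) acts as the cathode; ions are reduced there and produced at the dilute (0.038 M) anode.
With n = 2, Ecell = −(0.0592/2)·log([dilute]/[conc]) = −(0.0592/2)·log(0.038/0.52) = +0.034 V.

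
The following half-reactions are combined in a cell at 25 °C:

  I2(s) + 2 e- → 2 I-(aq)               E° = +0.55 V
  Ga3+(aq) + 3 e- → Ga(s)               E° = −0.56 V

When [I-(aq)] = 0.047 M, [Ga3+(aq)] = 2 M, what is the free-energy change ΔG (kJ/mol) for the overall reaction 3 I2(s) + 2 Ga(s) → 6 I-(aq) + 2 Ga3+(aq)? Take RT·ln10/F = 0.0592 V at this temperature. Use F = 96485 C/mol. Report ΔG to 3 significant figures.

−685 kJ/mol

With I₂/I⁻ reduced at the cathode, E°cell = +0.55 − (−0.56) = +1.11 V and n = 6.
Here Q = [I-(aq)]^6·[Ga3+(aq)]^2 = 4.31×10^−8 (log Q = −7.365), giving E = +1.11 − (0.0592/6)·(−7.365) = +1.1827 V.
Then ΔG = −nFE = −6 × 96485 × +1.1827 J/mol = −685 kJ/mol.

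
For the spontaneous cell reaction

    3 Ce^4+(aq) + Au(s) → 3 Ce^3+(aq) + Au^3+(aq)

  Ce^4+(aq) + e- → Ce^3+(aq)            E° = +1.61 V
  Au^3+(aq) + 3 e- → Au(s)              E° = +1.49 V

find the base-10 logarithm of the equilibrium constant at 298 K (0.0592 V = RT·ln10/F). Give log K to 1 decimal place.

The Ce⁴⁺/Ce³⁺ couple is reduced (cathode); E°cell = +1.61 − (+1.49) = +0.12 V with n = 3.
At equilibrium E = 0, so log K = nE°cell / 0.0592 = (3)(+0.12) / 0.0592 = 6.1.

log K = 6.1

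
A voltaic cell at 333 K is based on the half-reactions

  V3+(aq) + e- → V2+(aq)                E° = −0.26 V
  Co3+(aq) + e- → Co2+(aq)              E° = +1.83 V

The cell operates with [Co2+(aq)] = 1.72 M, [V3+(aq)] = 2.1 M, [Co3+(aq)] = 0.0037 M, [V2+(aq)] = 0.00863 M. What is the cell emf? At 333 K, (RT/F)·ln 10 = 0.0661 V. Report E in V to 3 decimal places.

Co³⁺/Co²⁺ is reduced (cathode, E° = +1.83 V) and V³⁺/V²⁺ is oxidized (anode).
E°cell = +1.83 − (−0.26) = +2.09 V, with n = 1 electron transferred.
Balancing gives Co3+(aq) + V2+(aq) → Co2+(aq) + V3+(aq); hence Q = ([Co2+(aq)]·[V3+(aq)]) / ([Co3+(aq)]·[V2+(aq)]) = 1.13×10^5 (log Q = 5.054).
By the Nernst equation, E = +2.09 − (0.0661/1)·(5.054) = +1.756 V.

+1.756 V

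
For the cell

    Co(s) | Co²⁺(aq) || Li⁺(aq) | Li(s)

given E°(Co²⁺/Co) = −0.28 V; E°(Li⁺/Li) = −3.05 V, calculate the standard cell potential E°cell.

−2.77 V

By convention the left-hand electrode in cell notation is the anode (oxidation) and the right-hand electrode is the cathode (reduction).
E°cell = E°(right) − E°(left) = −3.05 − (−0.28) = −2.77 V.
The negative sign shows that, as written, the cell would require an external voltage to drive the reaction.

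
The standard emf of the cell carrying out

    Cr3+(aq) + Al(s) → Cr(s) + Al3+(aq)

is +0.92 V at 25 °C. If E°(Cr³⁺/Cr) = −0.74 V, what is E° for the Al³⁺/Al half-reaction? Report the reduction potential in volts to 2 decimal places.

In the reaction as written the Cr³⁺/Cr couple is reduced (cathode) and Al³⁺/Al is oxidized (anode), so E°cell = E°(Cr³⁺/Cr) − E°(Al³⁺/Al).
E°(Al³⁺/Al) = E°(cathode) − E°cell = −0.74 − (+0.92) = −1.66 V.

−1.66 V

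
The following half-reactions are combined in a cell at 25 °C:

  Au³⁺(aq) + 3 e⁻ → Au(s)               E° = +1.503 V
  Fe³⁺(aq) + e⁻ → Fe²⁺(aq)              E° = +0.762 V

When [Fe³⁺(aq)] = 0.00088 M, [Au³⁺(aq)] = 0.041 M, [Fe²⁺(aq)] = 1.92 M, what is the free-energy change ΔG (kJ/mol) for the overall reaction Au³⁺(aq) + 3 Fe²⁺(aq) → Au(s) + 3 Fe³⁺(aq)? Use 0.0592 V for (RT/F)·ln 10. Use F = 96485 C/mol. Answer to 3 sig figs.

−264 kJ/mol

With Au³⁺/Au reduced at the cathode, E°cell = +1.503 − (+0.762) = +0.741 V and n = 3.
Here Q = [Fe³⁺(aq)]^3 / ([Au³⁺(aq)]·[Fe²⁺(aq)]^3) = 2.35×10^−9 (log Q = −8.629), giving E = +0.741 − (0.0592/3)·(−8.629) = +0.9113 V.
Finally ΔG = −nFE = −(3)(96485 C/mol)(+0.9113 V) = −264 kJ/mol.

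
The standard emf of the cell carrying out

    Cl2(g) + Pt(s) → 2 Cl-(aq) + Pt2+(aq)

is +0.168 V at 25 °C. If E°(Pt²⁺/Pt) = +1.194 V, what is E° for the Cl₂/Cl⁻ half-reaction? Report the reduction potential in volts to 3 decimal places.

+1.362 V

In the reaction as written the Cl₂/Cl⁻ couple is reduced (cathode) and Pt²⁺/Pt is oxidized (anode), so E°cell = E°(Cl₂/Cl⁻) − E°(Pt²⁺/Pt).
E°(Cl₂/Cl⁻) = E°cell + E°(anode) = +0.168 + (+1.194) = +1.362 V.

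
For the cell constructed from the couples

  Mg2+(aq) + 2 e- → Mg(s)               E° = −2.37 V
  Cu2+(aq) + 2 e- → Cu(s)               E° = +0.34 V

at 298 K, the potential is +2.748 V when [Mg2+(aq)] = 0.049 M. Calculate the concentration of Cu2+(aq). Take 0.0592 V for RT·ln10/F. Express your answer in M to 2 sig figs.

0.94 M

With Cu²⁺/Cu at the cathode and Mg²⁺/Mg at the anode, E°cell = +0.34 − (−2.37) = +2.71 V (n = 2).
From the Nernst equation, log Q = n(E° − E)/0.0592 = 2·(+2.71 − (+2.748))/0.0592 = −1.284.
The balanced reaction is Cu2+(aq) + Mg(s) → Cu(s) + Mg2+(aq), so Q = [Mg2+(aq)] / [Cu2+(aq)].
Substituting the known concentrations and solving, log [Cu2+(aq)] = −0.026 and [Cu2+(aq)] = 0.94 M.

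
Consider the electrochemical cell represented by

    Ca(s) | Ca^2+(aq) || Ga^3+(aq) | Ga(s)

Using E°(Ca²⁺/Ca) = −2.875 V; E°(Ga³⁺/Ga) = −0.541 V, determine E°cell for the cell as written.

+2.334 V

By convention the left-hand electrode in cell notation is the anode (oxidation) and the right-hand electrode is the cathode (reduction).
E°cell = E°(right) − E°(left) = −0.541 − (−2.875) = +2.334 V.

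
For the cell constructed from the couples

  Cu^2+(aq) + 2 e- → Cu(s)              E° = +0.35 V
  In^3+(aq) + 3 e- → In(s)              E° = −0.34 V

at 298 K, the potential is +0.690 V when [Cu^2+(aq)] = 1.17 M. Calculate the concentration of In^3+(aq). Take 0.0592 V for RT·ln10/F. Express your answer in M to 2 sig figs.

1.3 M

Cu²⁺/Cu is the cathode (higher E°); E°cell = +0.35 − (−0.34) = +0.69 V with n = 6.
Rearranging E = E° − (0.0592/n)·log Q gives log Q = 6(+0.69 − (+0.690))/0.0592 = 0.000.
The balanced reaction is 3 Cu^2+(aq) + 2 In(s) → 3 Cu(s) + 2 In^3+(aq), so Q = [In^3+(aq)]^2 / [Cu^2+(aq)]^3.
Substituting the known concentrations and solving, log [In^3+(aq)] = 0.102 and [In^3+(aq)] = 1.3 M.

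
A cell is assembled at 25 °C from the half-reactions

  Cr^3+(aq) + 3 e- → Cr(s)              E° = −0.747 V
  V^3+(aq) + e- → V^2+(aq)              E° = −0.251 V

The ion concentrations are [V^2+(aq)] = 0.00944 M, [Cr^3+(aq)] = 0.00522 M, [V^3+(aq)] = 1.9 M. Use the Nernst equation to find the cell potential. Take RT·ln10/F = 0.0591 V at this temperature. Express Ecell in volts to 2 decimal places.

Since E°(V³⁺/V²⁺) > E°(Cr³⁺/Cr), V³⁺/V²⁺ serves as the cathode.
E°cell = E°cat − E°an = −0.251 − (−0.747) = +0.496 V; n = 3.
For the overall reaction 3 V^3+(aq) + Cr(s) → 3 V^2+(aq) + Cr^3+(aq), Q = ([V^2+(aq)]^3·[Cr^3+(aq)]) / [V^3+(aq)]^3 = 6.4×10^−10, giving log Q = −9.194.
E = E° − (0.0591/n)·log Q = +0.496 − (0.0591/3)(−9.194) = +0.68 V.

+0.68 V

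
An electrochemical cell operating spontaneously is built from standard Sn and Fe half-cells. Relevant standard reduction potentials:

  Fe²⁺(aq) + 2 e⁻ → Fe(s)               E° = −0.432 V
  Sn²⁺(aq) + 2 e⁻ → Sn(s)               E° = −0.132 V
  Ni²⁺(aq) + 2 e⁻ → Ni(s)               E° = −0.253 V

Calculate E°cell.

Of the two couples in this cell, the one with the more positive reduction potential is reduced at the cathode: here that is Sn²⁺/Sn (−0.132 V); Fe²⁺/Fe (−0.432 V) is the anode.
E°cell = E°(cathode) − E°(anode) = −0.132 − (−0.432) = +0.300 V.

+0.300 V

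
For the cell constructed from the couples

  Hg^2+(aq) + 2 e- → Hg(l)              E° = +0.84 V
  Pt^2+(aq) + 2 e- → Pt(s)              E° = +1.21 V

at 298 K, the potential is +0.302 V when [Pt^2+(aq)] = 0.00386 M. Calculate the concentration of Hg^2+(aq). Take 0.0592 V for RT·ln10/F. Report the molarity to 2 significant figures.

0.77 M

Pt²⁺/Pt is the cathode (higher E°); E°cell = +1.21 − (+0.84) = +0.37 V with n = 2.
Since E = E° − (0.0592/n)·log Q, log Q = n(E° − E)/0.0592 = 2.297.
Balancing electrons gives Pt^2+(aq) + Hg(l) → Pt(s) + Hg^2+(aq); thus Q = [Hg^2+(aq)] / [Pt^2+(aq)].
Isolating [Hg^2+(aq)] in Q = 10^{2.297} yields log [Hg^2+(aq)] = −0.116, i.e. 0.77 M.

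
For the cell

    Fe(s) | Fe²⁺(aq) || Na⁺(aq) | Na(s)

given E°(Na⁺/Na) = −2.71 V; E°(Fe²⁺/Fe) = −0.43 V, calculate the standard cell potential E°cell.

−2.28 V

By convention the left-hand electrode in cell notation is the anode (oxidation) and the right-hand electrode is the cathode (reduction).
E°cell = E°(right) − E°(left) = −2.71 − (−0.43) = −2.28 V.
The negative sign shows that, as written, the cell would require an external voltage to drive the reaction.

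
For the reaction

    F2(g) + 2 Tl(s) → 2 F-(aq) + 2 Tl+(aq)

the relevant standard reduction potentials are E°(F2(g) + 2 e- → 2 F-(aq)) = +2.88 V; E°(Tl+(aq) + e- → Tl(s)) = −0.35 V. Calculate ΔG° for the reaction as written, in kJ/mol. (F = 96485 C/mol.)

−623 kJ/mol

In the reaction as written F2(g) is reduced, so the F₂/F⁻ couple is the cathode and Tl⁺/Tl is the anode.
E°cell = +2.88 − (−0.35) = +3.23 V; balancing electrons gives n = 2.
ΔG° = −nFE°cell = −(2)(96485)(+3.23) J/mol = −623 kJ/mol.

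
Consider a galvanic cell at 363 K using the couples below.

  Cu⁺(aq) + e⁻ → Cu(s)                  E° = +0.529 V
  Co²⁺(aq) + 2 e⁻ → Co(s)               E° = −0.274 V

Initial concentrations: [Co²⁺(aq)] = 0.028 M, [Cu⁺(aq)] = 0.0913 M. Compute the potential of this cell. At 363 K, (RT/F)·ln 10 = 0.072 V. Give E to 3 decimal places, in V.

+0.784 V

Since E°(Cu⁺/Cu) > E°(Co²⁺/Co), Cu⁺/Cu serves as the cathode.
E°cell = +0.529 − (−0.274) = +0.803 V, with n = 2 electrons transferred.
For the overall reaction 2 Cu⁺(aq) + Co(s) → 2 Cu(s) + Co²⁺(aq), Q = [Co²⁺(aq)] / [Cu⁺(aq)]^2 = 3.36, giving log Q = 0.526.
Applying E = E° − (RT ln10/nF)·log Q gives +0.803 − (0.072/2)(0.526) = +0.784 V.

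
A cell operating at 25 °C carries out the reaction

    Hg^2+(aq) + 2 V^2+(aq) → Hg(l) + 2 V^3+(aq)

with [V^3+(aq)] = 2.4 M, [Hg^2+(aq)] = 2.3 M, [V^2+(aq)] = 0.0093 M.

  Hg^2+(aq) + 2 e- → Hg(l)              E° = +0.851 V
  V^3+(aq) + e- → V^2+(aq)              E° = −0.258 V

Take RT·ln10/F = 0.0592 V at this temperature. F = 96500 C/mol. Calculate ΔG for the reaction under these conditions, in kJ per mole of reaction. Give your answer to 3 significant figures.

E°cell = +0.851 − (−0.258) = +1.109 V; the balanced reaction transfers n = 2 electrons.
Q = [V^3+(aq)]^2 / ([Hg^2+(aq)]·[V^2+(aq)]^2) = 2.9×10^4, so log Q = 4.462 and E = +1.109 − (0.0592/2)(4.462) = +0.9769 V.
Then ΔG = −nFE = −2 × 96500 × +0.9769 J/mol = −189 kJ/mol.

−189 kJ/mol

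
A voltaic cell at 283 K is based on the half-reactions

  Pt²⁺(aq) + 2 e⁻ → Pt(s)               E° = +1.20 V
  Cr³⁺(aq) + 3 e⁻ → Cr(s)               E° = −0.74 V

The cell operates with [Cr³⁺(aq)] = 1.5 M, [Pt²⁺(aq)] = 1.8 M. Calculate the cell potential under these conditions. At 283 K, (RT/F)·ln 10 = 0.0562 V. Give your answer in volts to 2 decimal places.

Pt²⁺/Pt is reduced (cathode, E° = +1.20 V) and Cr³⁺/Cr is oxidized (anode).
The standard potential is +1.20 − (−0.74) = +1.94 V and the balanced reaction transfers n = 6 electrons.
For the overall reaction 3 Pt²⁺(aq) + 2 Cr(s) → 3 Pt(s) + 2 Cr³⁺(aq), Q = [Cr³⁺(aq)]^2 / [Pt²⁺(aq)]^3 = 0.386, giving log Q = −0.414.
E = E° − (0.0562/n)·log Q = +1.94 − (0.0562/6)(−0.414) = +1.94 V.

+1.94 V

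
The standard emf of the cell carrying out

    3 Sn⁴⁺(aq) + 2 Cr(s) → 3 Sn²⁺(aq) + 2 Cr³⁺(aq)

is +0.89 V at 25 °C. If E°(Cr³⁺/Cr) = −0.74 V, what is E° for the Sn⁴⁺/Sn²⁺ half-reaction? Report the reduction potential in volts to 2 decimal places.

+0.15 V

In the reaction as written the Sn⁴⁺/Sn²⁺ couple is reduced (cathode) and Cr³⁺/Cr is oxidized (anode), so E°cell = E°(Sn⁴⁺/Sn²⁺) − E°(Cr³⁺/Cr).
E°(Sn⁴⁺/Sn²⁺) = E°cell + E°(anode) = +0.89 + (−0.74) = +0.15 V.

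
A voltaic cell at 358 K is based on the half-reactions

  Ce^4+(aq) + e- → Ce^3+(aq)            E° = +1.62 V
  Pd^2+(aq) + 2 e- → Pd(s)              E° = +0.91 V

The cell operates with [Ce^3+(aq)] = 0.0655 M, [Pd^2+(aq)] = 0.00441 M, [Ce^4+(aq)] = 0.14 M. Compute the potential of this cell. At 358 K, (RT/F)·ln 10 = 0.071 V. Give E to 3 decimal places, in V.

Since E°(Ce⁴⁺/Ce³⁺) > E°(Pd²⁺/Pd), Ce⁴⁺/Ce³⁺ serves as the cathode.
E°cell = +1.62 − (+0.91) = +0.71 V, with n = 2 electrons transferred.
For the overall reaction 2 Ce^4+(aq) + Pd(s) → 2 Ce^3+(aq) + Pd^2+(aq), Q = ([Ce^3+(aq)]^2·[Pd^2+(aq)]) / [Ce^4+(aq)]^2 = 0.000965, giving log Q = −3.015.
E = E° − (0.071/n)·log Q = +0.71 − (0.071/2)(−3.015) = +0.817 V.

+0.817 V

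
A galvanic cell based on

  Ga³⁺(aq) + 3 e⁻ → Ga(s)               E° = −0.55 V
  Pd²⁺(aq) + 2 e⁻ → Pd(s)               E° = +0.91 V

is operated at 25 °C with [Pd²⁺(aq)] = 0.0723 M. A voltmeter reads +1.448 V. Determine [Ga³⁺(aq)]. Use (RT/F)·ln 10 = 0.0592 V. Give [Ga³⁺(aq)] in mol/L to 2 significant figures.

With Pd²⁺/Pd at the cathode and Ga³⁺/Ga at the anode, E°cell = +0.91 − (−0.55) = +1.46 V (n = 6).
Rearranging E = E° − (0.0592/n)·log Q gives log Q = 6(+1.46 − (+1.448))/0.0592 = 1.216.
Balancing electrons gives 3 Pd²⁺(aq) + 2 Ga(s) → 3 Pd(s) + 2 Ga³⁺(aq); thus Q = [Ga³⁺(aq)]^2 / [Pd²⁺(aq)]^3.
Isolating [Ga³⁺(aq)] in Q = 10^{1.216} yields log [Ga³⁺(aq)] = −1.103, i.e. 0.079 M.

0.079 M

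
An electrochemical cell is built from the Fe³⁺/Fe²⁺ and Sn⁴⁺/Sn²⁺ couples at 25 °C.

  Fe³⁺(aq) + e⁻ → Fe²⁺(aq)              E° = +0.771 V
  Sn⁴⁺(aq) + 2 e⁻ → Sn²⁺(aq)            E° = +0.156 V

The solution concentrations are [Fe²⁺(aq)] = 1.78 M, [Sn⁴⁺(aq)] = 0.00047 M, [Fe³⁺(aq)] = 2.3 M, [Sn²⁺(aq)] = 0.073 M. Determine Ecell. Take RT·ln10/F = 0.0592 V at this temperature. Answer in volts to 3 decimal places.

+0.686 V

The Fe³⁺/Fe²⁺ couple has the more positive E°, so it is the cathode; Sn⁴⁺/Sn²⁺ is the anode.
E°cell = +0.771 − (+0.156) = +0.615 V, with n = 2 electrons transferred.
For the overall reaction 2 Fe³⁺(aq) + Sn²⁺(aq) → 2 Fe²⁺(aq) + Sn⁴⁺(aq), Q = ([Fe²⁺(aq)]^2·[Sn⁴⁺(aq)]) / ([Fe³⁺(aq)]^2·[Sn²⁺(aq)]) = 0.00386, giving log Q = −2.414.
Applying E = E° − (RT ln10/nF)·log Q gives +0.615 − (0.0592/2)(−2.414) = +0.686 V.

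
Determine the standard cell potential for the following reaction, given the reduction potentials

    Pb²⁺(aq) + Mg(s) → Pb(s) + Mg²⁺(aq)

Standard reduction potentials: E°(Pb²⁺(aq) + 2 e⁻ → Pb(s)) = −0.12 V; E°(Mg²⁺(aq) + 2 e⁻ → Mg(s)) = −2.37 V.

+2.25 V

In the reaction as written, Pb²⁺(aq) is reduced (cathode) and Mg²⁺(aq) is produced by oxidation at the anode.
E°cell = E°(cathode) − E°(anode) = −0.12 − (−2.37) = +2.25 V.
The positive value indicates the reaction is spontaneous as written.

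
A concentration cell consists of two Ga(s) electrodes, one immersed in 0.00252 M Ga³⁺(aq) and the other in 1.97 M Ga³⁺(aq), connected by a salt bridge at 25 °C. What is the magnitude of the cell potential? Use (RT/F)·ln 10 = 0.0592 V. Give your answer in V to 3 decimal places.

0.057 V

For a concentration cell E°cell = 0, since both electrodes use the same couple.
The compartment with the higher Ga³⁺(aq) concentration (1.97 M) acts as the cathode; ions are reduced there and produced at the dilute (0.00252 M) anode.
With n = 3, Ecell = −(0.0592/3)·log([dilute]/[conc]) = −(0.0592/3)·log(0.00252/1.97) = +0.057 V.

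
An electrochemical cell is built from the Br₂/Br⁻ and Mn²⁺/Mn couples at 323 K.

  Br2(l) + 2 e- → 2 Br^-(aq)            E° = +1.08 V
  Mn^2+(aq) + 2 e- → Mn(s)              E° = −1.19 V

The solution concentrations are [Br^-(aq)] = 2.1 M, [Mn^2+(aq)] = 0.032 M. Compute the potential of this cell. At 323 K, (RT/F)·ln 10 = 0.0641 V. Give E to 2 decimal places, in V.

Since E°(Br₂/Br⁻) > E°(Mn²⁺/Mn), Br₂/Br⁻ serves as the cathode.
E°cell = +1.08 − (−1.19) = +2.27 V, with n = 2 electrons transferred.
For the overall reaction Br2(l) + Mn(s) → 2 Br^-(aq) + Mn^2+(aq), Q = [Br^-(aq)]^2·[Mn^2+(aq)] = 0.141, giving log Q = −0.850.
Applying E = E° − (RT ln10/nF)·log Q gives +2.27 − (0.0641/2)(−0.850) = +2.30 V.

+2.30 V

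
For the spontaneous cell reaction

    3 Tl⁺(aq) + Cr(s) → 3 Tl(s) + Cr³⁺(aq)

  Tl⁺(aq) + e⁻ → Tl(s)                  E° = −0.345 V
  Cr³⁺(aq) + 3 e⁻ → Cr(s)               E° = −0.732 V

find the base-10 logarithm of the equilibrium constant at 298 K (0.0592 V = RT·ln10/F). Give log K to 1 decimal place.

log K = 19.6

The Tl⁺/Tl couple is reduced (cathode); E°cell = −0.345 − (−0.732) = +0.387 V with n = 3.
At equilibrium E = 0, so log K = nE°cell / 0.0592 = (3)(+0.387) / 0.0592 = 19.6.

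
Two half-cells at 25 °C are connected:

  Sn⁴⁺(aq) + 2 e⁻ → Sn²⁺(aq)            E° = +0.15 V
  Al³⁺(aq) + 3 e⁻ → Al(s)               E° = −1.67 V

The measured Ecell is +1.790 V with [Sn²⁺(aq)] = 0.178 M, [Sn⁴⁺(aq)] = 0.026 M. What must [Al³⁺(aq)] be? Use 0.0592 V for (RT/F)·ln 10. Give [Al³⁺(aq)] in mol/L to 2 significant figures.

1.8 M

With Sn⁴⁺/Sn²⁺ at the cathode and Al³⁺/Al at the anode, E°cell = +0.15 − (−1.67) = +1.82 V (n = 6).
Since E = E° − (0.0592/n)·log Q, log Q = n(E° − E)/0.0592 = 3.041.
For 3 Sn⁴⁺(aq) + 2 Al(s) → 3 Sn²⁺(aq) + 2 Al³⁺(aq), the reaction quotient is Q = ([Sn²⁺(aq)]^3·[Al³⁺(aq)]^2) / [Sn⁴⁺(aq)]^3.
Substituting the known concentrations and solving, log [Al³⁺(aq)] = 0.267 and [Al³⁺(aq)] = 1.8 M.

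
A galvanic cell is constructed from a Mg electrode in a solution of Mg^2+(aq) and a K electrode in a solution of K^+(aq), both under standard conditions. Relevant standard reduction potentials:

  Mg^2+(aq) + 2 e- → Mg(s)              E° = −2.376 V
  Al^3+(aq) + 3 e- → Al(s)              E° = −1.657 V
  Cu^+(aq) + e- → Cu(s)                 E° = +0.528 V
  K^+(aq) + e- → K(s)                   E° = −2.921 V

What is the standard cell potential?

The Mg²⁺/Mg couple has the higher E°, so Mg ion is reduced (cathode) and K is oxidized (anode).
E°cell = E°(cathode) − E°(anode) = −2.376 − (−2.921) = +0.545 V.

+0.545 V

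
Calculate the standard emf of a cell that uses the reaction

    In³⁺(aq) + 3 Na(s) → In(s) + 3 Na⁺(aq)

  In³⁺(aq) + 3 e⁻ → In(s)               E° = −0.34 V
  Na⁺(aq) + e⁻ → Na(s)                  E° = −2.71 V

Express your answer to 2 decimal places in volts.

+2.37 V

In the reaction as written, In³⁺(aq) is reduced (cathode) and Na⁺(aq) is produced by oxidation at the anode.
E°cell = E°(cathode) − E°(anode) = −0.34 − (−2.71) = +2.37 V.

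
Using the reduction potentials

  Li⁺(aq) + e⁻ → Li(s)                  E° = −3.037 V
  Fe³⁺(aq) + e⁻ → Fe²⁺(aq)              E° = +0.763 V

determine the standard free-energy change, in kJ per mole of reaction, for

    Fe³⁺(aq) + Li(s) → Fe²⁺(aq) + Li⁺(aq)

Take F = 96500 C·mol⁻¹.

In the reaction as written Fe³⁺(aq) is reduced, so the Fe³⁺/Fe²⁺ couple is the cathode and Li⁺/Li is the anode.
E°cell = +0.763 − (−3.037) = +3.800 V; balancing electrons gives n = 1.
ΔG° = −nFE°cell = −(1)(96500)(+3.800) J/mol = −367 kJ/mol.

−367 kJ/mol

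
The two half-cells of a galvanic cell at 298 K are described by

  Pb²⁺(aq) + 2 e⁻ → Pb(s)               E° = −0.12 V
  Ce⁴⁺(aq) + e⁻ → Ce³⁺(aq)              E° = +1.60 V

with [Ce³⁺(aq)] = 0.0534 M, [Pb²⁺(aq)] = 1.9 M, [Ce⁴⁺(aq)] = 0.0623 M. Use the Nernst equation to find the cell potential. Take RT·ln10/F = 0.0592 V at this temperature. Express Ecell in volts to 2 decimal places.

Ce⁴⁺/Ce³⁺ is reduced (cathode, E° = +1.60 V) and Pb²⁺/Pb is oxidized (anode).
E°cell = E°cat − E°an = +1.60 − (−0.12) = +1.72 V; n = 2.
The balanced reaction is 2 Ce⁴⁺(aq) + Pb(s) → 2 Ce³⁺(aq) + Pb²⁺(aq), so Q = ([Ce³⁺(aq)]^2·[Pb²⁺(aq)]) / [Ce⁴⁺(aq)]^2 = 1.4 and log Q = 0.145.
By the Nernst equation, E = +1.72 − (0.0592/2)·(0.145) = +1.72 V.

+1.72 V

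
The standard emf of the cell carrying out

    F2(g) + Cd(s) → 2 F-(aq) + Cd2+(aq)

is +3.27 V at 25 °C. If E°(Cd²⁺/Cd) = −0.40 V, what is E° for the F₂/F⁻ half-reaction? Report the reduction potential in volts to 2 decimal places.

+2.87 V

In the reaction as written the F₂/F⁻ couple is reduced (cathode) and Cd²⁺/Cd is oxidized (anode), so E°cell = E°(F₂/F⁻) − E°(Cd²⁺/Cd).
E°(F₂/F⁻) = E°cell + E°(anode) = +3.27 + (−0.40) = +2.87 V.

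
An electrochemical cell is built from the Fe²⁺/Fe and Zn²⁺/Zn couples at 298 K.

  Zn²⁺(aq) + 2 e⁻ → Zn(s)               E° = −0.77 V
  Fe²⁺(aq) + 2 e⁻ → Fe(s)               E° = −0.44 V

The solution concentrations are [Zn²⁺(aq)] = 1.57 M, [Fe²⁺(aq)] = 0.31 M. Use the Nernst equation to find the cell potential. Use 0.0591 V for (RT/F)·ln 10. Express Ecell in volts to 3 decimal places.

Since E°(Fe²⁺/Fe) > E°(Zn²⁺/Zn), Fe²⁺/Fe serves as the cathode.
E°cell = E°cat − E°an = −0.44 − (−0.77) = +0.33 V; n = 2.
Balancing gives Fe²⁺(aq) + Zn(s) → Fe(s) + Zn²⁺(aq); hence Q = [Zn²⁺(aq)] / [Fe²⁺(aq)] = 5.06 (log Q = 0.705).
By the Nernst equation, E = +0.33 − (0.0591/2)·(0.705) = +0.309 V.

+0.309 V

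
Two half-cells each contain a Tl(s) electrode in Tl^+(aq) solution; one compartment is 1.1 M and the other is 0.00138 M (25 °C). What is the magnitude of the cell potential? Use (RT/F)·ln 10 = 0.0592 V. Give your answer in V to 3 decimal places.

0.172 V

For a concentration cell E°cell = 0, since both electrodes use the same couple.
The compartment with the higher Tl^+(aq) concentration (1.1 M) acts as the cathode; ions are reduced there and produced at the dilute (0.00138 M) anode.
With n = 1, Ecell = −(0.0592/1)·log([dilute]/[conc]) = −(0.0592/1)·log(0.00138/1.1) = +0.172 V.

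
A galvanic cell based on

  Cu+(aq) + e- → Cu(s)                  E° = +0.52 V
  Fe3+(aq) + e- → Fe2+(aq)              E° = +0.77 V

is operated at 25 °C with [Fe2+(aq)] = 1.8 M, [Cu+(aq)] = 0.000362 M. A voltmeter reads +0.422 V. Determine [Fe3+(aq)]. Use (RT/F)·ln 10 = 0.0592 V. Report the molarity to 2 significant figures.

The Fe³⁺/Fe²⁺ couple has the larger reduction potential, so it is the cathode: E°cell = +0.77 − (+0.52) = +0.25 V and n = 1.
Since E = E° − (0.0592/n)·log Q, log Q = n(E° − E)/0.0592 = −2.905.
Balancing electrons gives Fe3+(aq) + Cu(s) → Fe2+(aq) + Cu+(aq); thus Q = ([Fe2+(aq)]·[Cu+(aq)]) / [Fe3+(aq)].
Substituting the known concentrations and solving, log [Fe3+(aq)] = −0.281 and [Fe3+(aq)] = 0.52 M.

0.52 M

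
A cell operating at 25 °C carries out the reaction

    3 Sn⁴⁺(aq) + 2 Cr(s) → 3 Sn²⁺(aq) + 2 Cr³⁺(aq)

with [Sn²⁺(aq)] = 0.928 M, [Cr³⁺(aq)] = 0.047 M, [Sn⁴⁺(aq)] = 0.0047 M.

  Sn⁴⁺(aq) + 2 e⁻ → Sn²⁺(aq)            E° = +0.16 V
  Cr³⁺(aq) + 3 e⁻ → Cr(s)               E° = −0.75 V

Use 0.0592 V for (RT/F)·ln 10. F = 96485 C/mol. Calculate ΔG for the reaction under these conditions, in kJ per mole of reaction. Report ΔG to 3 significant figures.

−503 kJ/mol

E°cell = +0.16 − (−0.75) = +0.91 V; the balanced reaction transfers n = 6 electrons.
Here Q = ([Sn²⁺(aq)]^3·[Cr³⁺(aq)]^2) / [Sn⁴⁺(aq)]^3 = 1.7×10^4 (log Q = 4.231), giving E = +0.91 − (0.0592/6)·(4.231) = +0.8683 V.
ΔG = −nFE = −(6)(96485)(+0.8683) J/mol = −503 kJ/mol.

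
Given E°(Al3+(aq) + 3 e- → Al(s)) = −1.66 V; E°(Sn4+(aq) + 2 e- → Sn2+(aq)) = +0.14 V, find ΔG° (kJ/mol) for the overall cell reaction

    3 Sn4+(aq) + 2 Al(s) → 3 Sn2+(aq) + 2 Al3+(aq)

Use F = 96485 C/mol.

−1042 kJ/mol

In the reaction as written Sn4+(aq) is reduced, so the Sn⁴⁺/Sn²⁺ couple is the cathode and Al³⁺/Al is the anode.
E°cell = +0.14 − (−1.66) = +1.80 V; balancing electrons gives n = 6.
ΔG° = −nFE°cell = −(6)(96485)(+1.80) J/mol = −1042 kJ/mol.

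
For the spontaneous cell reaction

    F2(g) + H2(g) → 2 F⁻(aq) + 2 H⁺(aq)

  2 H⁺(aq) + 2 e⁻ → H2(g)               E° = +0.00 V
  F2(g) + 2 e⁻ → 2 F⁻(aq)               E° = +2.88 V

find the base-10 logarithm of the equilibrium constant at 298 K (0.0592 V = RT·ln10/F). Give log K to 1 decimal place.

The F₂/F⁻ couple is reduced (cathode); E°cell = +2.88 − (+0.00) = +2.88 V with n = 2.
At equilibrium E = 0, so log K = nE°cell / 0.0592 = (2)(+2.88) / 0.0592 = 97.3.

log K = 97.3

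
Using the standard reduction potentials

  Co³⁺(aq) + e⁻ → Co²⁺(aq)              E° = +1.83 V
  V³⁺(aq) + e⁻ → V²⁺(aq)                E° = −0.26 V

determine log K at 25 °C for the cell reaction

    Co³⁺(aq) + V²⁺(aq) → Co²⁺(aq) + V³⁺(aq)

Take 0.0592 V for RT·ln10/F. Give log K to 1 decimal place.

log K = 35.3

The Co³⁺/Co²⁺ couple is reduced (cathode); E°cell = +1.83 − (−0.26) = +2.09 V with n = 1.
At equilibrium E = 0, so log K = nE°cell / 0.0592 = (1)(+2.09) / 0.0592 = 35.3.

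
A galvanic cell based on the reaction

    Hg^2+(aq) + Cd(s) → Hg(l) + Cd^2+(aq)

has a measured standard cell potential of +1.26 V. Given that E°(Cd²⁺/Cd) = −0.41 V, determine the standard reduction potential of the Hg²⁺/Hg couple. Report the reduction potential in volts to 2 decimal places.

In the reaction as written the Hg²⁺/Hg couple is reduced (cathode) and Cd²⁺/Cd is oxidized (anode), so E°cell = E°(Hg²⁺/Hg) − E°(Cd²⁺/Cd).
E°(Hg²⁺/Hg) = E°cell + E°(anode) = +1.26 + (−0.41) = +0.85 V.

+0.85 V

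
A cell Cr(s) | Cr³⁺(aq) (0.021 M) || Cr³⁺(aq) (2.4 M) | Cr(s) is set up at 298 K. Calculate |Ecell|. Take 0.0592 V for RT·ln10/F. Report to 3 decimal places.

For a concentration cell E°cell = 0, since both electrodes use the same couple.
The compartment with the higher Cr³⁺(aq) concentration (2.4 M) acts as the cathode; ions are reduced there and produced at the dilute (0.021 M) anode.
With n = 3, Ecell = −(0.0592/3)·log([dilute]/[conc]) = −(0.0592/3)·log(0.021/2.4) = +0.041 V.

0.041 V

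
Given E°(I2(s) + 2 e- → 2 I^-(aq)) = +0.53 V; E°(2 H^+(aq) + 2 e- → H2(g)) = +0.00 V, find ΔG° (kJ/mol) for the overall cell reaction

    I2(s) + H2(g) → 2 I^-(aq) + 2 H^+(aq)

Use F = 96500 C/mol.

In the reaction as written I2(s) is reduced, so the I₂/I⁻ couple is the cathode and 2H⁺/H₂ is the anode.
E°cell = +0.53 − (+0.00) = +0.53 V; balancing electrons gives n = 2.
ΔG° = −nFE°cell = −(2)(96500)(+0.53) J/mol = −102 kJ/mol.

−102 kJ/mol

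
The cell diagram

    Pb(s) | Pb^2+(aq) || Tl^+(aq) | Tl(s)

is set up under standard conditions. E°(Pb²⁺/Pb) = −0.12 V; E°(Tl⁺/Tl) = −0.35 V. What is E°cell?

−0.23 V

By convention the left-hand electrode in cell notation is the anode (oxidation) and the right-hand electrode is the cathode (reduction).
E°cell = E°(right) − E°(left) = −0.35 − (−0.12) = −0.23 V.
The negative sign shows that, as written, the cell would require an external voltage to drive the reaction.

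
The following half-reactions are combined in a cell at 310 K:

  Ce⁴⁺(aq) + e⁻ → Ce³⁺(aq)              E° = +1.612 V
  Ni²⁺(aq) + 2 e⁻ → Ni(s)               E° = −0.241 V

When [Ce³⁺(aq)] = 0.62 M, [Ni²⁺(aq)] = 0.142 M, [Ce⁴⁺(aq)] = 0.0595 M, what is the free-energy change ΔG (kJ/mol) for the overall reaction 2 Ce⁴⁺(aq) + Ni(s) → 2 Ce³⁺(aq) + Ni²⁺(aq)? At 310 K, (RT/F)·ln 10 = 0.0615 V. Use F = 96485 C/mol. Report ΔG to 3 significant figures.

The standard cell potential is +1.612 − (−0.241) = +1.853 V, with n = 2 electrons in the balanced equation.
Here Q = ([Ce³⁺(aq)]^2·[Ni²⁺(aq)]) / [Ce⁴⁺(aq)]^2 = 15.4 (log Q = 1.188), giving E = +1.853 − (0.0615/2)·(1.188) = +1.8165 V.
ΔG = −nFE = −(2)(96485)(+1.8165) J/mol = −351 kJ/mol.

−351 kJ/mol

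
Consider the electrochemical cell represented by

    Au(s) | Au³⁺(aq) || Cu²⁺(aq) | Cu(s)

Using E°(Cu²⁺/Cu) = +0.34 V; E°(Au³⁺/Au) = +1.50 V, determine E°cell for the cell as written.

−1.16 V

By convention the left-hand electrode in cell notation is the anode (oxidation) and the right-hand electrode is the cathode (reduction).
E°cell = E°(right) − E°(left) = +0.34 − (+1.50) = −1.16 V.
The negative sign shows that, as written, the cell would require an external voltage to drive the reaction.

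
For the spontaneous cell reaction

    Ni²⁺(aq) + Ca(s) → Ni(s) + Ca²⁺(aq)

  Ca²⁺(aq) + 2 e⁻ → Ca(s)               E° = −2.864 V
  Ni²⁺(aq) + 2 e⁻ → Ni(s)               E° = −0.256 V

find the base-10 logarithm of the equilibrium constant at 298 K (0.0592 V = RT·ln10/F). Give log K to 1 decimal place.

log K = 88.1

The Ni²⁺/Ni couple is reduced (cathode); E°cell = −0.256 − (−2.864) = +2.608 V with n = 2.
At equilibrium E = 0, so log K = nE°cell / 0.0592 = (2)(+2.608) / 0.0592 = 88.1.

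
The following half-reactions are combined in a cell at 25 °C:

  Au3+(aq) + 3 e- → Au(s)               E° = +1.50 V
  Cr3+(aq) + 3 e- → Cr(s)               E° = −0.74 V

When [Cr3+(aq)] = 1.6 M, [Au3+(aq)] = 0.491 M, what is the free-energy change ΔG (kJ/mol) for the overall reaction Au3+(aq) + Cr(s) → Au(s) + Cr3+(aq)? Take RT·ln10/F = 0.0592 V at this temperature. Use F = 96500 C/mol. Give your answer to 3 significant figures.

E°cell = +1.50 − (−0.74) = +2.24 V; the balanced reaction transfers n = 3 electrons.
Q = [Cr3+(aq)] / [Au3+(aq)] = 3.26, so log Q = 0.513 and E = +2.24 − (0.0592/3)(0.513) = +2.2299 V.
Finally ΔG = −nFE = −(3)(96500 C/mol)(+2.2299 V) = −646 kJ/mol.

−646 kJ/mol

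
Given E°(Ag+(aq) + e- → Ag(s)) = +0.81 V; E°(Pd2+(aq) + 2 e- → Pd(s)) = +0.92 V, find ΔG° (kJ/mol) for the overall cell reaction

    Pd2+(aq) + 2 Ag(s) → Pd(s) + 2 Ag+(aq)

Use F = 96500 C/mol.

−21.2 kJ/mol

In the reaction as written Pd2+(aq) is reduced, so the Pd²⁺/Pd couple is the cathode and Ag⁺/Ag is the anode.
E°cell = +0.92 − (+0.81) = +0.11 V; balancing electrons gives n = 2.
ΔG° = −nFE°cell = −(2)(96500)(+0.11) J/mol = −21.2 kJ/mol.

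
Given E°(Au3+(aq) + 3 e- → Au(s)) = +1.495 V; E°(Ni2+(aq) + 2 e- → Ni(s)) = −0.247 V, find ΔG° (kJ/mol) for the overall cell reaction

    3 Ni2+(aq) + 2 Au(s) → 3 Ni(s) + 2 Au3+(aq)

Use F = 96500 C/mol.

+1009 kJ/mol

In the reaction as written Ni2+(aq) is reduced, so the Ni²⁺/Ni couple is the cathode and Au³⁺/Au is the anode.
E°cell = −0.247 − (+1.495) = −1.742 V; balancing electrons gives n = 6.
ΔG° = −nFE°cell = −(6)(96500)(−1.742) J/mol = +1009 kJ/mol.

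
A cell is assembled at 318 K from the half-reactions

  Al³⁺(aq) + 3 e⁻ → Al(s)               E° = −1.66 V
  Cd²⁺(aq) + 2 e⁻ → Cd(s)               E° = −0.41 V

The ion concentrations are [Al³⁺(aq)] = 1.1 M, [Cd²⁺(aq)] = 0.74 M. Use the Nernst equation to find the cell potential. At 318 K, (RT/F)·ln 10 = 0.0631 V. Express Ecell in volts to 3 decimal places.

+1.245 V

Cd²⁺/Cd is reduced (cathode, E° = −0.41 V) and Al³⁺/Al is oxidized (anode).
E°cell = E°cat − E°an = −0.41 − (−1.66) = +1.25 V; n = 6.
The balanced reaction is 3 Cd²⁺(aq) + 2 Al(s) → 3 Cd(s) + 2 Al³⁺(aq), so Q = [Al³⁺(aq)]^2 / [Cd²⁺(aq)]^3 = 2.99 and log Q = 0.475.
Applying E = E° − (RT ln10/nF)·log Q gives +1.25 − (0.0631/6)(0.475) = +1.245 V.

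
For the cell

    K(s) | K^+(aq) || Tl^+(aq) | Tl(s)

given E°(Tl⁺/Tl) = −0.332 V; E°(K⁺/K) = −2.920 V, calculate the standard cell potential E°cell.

By convention the left-hand electrode in cell notation is the anode (oxidation) and the right-hand electrode is the cathode (reduction).
E°cell = E°(right) − E°(left) = −0.332 − (−2.920) = +2.588 V.

+2.588 V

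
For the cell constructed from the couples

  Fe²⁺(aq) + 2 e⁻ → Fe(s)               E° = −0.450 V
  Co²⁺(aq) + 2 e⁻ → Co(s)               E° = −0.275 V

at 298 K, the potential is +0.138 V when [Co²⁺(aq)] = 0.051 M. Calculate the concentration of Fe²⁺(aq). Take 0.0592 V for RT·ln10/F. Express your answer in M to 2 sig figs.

0.91 M

The Co²⁺/Co couple has the larger reduction potential, so it is the cathode: E°cell = −0.275 − (−0.450) = +0.175 V and n = 2.
Since E = E° − (0.0592/n)·log Q, log Q = n(E° − E)/0.0592 = 1.250.
The balanced reaction is Co²⁺(aq) + Fe(s) → Co(s) + Fe²⁺(aq), so Q = [Fe²⁺(aq)] / [Co²⁺(aq)].
Isolating [Fe²⁺(aq)] in Q = 10^{1.250} yields log [Fe²⁺(aq)] = −0.042, i.e. 0.91 M.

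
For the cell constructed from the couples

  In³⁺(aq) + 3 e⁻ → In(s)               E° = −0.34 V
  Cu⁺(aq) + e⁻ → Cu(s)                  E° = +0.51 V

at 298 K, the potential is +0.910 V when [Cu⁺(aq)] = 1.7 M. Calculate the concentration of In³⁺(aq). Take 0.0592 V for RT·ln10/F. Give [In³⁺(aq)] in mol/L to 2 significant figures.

With Cu⁺/Cu at the cathode and In³⁺/In at the anode, E°cell = +0.51 − (−0.34) = +0.85 V (n = 3).
Rearranging E = E° − (0.0592/n)·log Q gives log Q = 3(+0.85 − (+0.910))/0.0592 = −3.041.
Balancing electrons gives 3 Cu⁺(aq) + In(s) → 3 Cu(s) + In³⁺(aq); thus Q = [In³⁺(aq)] / [Cu⁺(aq)]^3.
Isolating [In³⁺(aq)] in Q = 10^{−3.041} yields log [In³⁺(aq)] = −2.350, i.e. 0.0045 M.

0.0045 M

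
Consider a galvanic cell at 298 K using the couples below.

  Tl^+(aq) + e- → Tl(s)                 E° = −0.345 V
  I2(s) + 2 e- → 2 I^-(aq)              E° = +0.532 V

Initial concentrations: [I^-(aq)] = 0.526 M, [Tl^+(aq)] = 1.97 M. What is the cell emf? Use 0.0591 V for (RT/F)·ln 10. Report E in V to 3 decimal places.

+0.876 V

The I₂/I⁻ couple has the more positive E°, so it is the cathode; Tl⁺/Tl is the anode.
The standard potential is +0.532 − (−0.345) = +0.877 V and the balanced reaction transfers n = 2 electrons.
Balancing gives I2(s) + 2 Tl(s) → 2 I^-(aq) + 2 Tl^+(aq); hence Q = [I^-(aq)]^2·[Tl^+(aq)]^2 = 1.07 (log Q = 0.031).
By the Nernst equation, E = +0.877 − (0.0591/2)·(0.031) = +0.876 V.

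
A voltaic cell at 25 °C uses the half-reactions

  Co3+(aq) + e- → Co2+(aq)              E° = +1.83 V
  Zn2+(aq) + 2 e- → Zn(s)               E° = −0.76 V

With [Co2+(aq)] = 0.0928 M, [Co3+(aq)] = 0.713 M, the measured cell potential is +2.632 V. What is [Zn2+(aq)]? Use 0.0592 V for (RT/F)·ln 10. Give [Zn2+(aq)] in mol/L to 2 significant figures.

With Co³⁺/Co²⁺ at the cathode and Zn²⁺/Zn at the anode, E°cell = +1.83 − (−0.76) = +2.59 V (n = 2).
From the Nernst equation, log Q = n(E° − E)/0.0592 = 2·(+2.59 − (+2.632))/0.0592 = −1.419.
The balanced reaction is 2 Co3+(aq) + Zn(s) → 2 Co2+(aq) + Zn2+(aq), so Q = ([Co2+(aq)]^2·[Zn2+(aq)]) / [Co3+(aq)]^2.
Substituting the known concentrations and solving, log [Zn2+(aq)] = 0.352 and [Zn2+(aq)] = 2.2 M.

2.2 M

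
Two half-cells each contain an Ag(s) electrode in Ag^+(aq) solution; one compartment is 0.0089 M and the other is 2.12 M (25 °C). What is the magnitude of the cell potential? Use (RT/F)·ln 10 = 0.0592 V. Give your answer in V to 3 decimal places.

For a concentration cell E°cell = 0, since both electrodes use the same couple.
The compartment with the higher Ag^+(aq) concentration (2.12 M) acts as the cathode; ions are reduced there and produced at the dilute (0.0089 M) anode.
With n = 1, Ecell = −(0.0592/1)·log([dilute]/[conc]) = −(0.0592/1)·log(0.0089/2.12) = +0.141 V.

0.141 V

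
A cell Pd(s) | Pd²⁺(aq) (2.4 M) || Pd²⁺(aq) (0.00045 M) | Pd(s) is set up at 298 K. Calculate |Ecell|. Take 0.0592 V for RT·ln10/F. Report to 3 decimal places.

For a concentration cell E°cell = 0, since both electrodes use the same couple.
The compartment with the higher Pd²⁺(aq) concentration (2.4 M) acts as the cathode; ions are reduced there and produced at the dilute (0.00045 M) anode.
With n = 2, Ecell = −(0.0592/2)·log([dilute]/[conc]) = −(0.0592/2)·log(0.00045/2.4) = +0.110 V.

0.110 V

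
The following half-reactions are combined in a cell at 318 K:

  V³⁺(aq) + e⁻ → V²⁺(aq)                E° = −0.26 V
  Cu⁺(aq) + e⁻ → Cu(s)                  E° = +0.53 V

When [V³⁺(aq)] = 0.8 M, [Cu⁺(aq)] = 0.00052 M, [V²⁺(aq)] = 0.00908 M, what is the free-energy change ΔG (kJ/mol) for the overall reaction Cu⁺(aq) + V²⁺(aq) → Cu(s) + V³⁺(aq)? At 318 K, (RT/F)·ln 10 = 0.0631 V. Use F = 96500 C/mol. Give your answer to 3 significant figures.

−44.4 kJ/mol

With Cu⁺/Cu reduced at the cathode, E°cell = +0.53 − (−0.26) = +0.79 V and n = 1.
Q = [V³⁺(aq)] / ([Cu⁺(aq)]·[V²⁺(aq)]) = 1.69×10^5, so log Q = 5.229 and E = +0.79 − (0.0631/1)(5.229) = +0.4601 V.
Then ΔG = −nFE = −1 × 96500 × +0.4601 J/mol = −44.4 kJ/mol.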